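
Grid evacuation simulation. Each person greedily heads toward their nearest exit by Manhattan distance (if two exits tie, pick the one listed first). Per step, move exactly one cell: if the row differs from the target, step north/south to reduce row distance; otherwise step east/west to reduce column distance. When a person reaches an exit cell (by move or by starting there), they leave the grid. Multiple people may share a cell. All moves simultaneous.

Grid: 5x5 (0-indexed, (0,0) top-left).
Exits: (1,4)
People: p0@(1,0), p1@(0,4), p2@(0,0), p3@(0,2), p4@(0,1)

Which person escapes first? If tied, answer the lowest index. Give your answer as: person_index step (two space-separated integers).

Step 1: p0:(1,0)->(1,1) | p1:(0,4)->(1,4)->EXIT | p2:(0,0)->(1,0) | p3:(0,2)->(1,2) | p4:(0,1)->(1,1)
Step 2: p0:(1,1)->(1,2) | p1:escaped | p2:(1,0)->(1,1) | p3:(1,2)->(1,3) | p4:(1,1)->(1,2)
Step 3: p0:(1,2)->(1,3) | p1:escaped | p2:(1,1)->(1,2) | p3:(1,3)->(1,4)->EXIT | p4:(1,2)->(1,3)
Step 4: p0:(1,3)->(1,4)->EXIT | p1:escaped | p2:(1,2)->(1,3) | p3:escaped | p4:(1,3)->(1,4)->EXIT
Step 5: p0:escaped | p1:escaped | p2:(1,3)->(1,4)->EXIT | p3:escaped | p4:escaped
Exit steps: [4, 1, 5, 3, 4]
First to escape: p1 at step 1

Answer: 1 1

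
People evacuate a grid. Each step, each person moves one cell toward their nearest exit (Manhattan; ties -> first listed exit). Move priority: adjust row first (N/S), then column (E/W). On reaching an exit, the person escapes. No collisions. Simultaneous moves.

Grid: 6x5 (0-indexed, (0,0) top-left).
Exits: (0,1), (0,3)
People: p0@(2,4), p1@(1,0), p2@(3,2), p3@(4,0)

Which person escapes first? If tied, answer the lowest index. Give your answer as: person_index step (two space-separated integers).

Answer: 1 2

Derivation:
Step 1: p0:(2,4)->(1,4) | p1:(1,0)->(0,0) | p2:(3,2)->(2,2) | p3:(4,0)->(3,0)
Step 2: p0:(1,4)->(0,4) | p1:(0,0)->(0,1)->EXIT | p2:(2,2)->(1,2) | p3:(3,0)->(2,0)
Step 3: p0:(0,4)->(0,3)->EXIT | p1:escaped | p2:(1,2)->(0,2) | p3:(2,0)->(1,0)
Step 4: p0:escaped | p1:escaped | p2:(0,2)->(0,1)->EXIT | p3:(1,0)->(0,0)
Step 5: p0:escaped | p1:escaped | p2:escaped | p3:(0,0)->(0,1)->EXIT
Exit steps: [3, 2, 4, 5]
First to escape: p1 at step 2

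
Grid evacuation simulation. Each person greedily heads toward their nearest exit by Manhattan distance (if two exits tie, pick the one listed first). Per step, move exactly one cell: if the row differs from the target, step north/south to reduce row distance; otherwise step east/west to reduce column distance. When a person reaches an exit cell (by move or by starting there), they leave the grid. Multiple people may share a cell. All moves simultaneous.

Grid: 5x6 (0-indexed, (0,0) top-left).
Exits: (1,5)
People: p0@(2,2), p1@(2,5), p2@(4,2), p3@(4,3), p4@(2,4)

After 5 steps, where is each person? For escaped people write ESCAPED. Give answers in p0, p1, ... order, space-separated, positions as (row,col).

Step 1: p0:(2,2)->(1,2) | p1:(2,5)->(1,5)->EXIT | p2:(4,2)->(3,2) | p3:(4,3)->(3,3) | p4:(2,4)->(1,4)
Step 2: p0:(1,2)->(1,3) | p1:escaped | p2:(3,2)->(2,2) | p3:(3,3)->(2,3) | p4:(1,4)->(1,5)->EXIT
Step 3: p0:(1,3)->(1,4) | p1:escaped | p2:(2,2)->(1,2) | p3:(2,3)->(1,3) | p4:escaped
Step 4: p0:(1,4)->(1,5)->EXIT | p1:escaped | p2:(1,2)->(1,3) | p3:(1,3)->(1,4) | p4:escaped
Step 5: p0:escaped | p1:escaped | p2:(1,3)->(1,4) | p3:(1,4)->(1,5)->EXIT | p4:escaped

ESCAPED ESCAPED (1,4) ESCAPED ESCAPED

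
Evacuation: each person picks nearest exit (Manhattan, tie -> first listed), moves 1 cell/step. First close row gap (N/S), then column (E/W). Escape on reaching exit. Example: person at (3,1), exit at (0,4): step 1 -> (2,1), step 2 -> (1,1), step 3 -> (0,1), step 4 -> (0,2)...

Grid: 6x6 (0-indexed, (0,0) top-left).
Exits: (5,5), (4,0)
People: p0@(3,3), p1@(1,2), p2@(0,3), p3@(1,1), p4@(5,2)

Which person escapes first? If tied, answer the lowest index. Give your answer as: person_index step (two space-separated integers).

Step 1: p0:(3,3)->(4,3) | p1:(1,2)->(2,2) | p2:(0,3)->(1,3) | p3:(1,1)->(2,1) | p4:(5,2)->(5,3)
Step 2: p0:(4,3)->(5,3) | p1:(2,2)->(3,2) | p2:(1,3)->(2,3) | p3:(2,1)->(3,1) | p4:(5,3)->(5,4)
Step 3: p0:(5,3)->(5,4) | p1:(3,2)->(4,2) | p2:(2,3)->(3,3) | p3:(3,1)->(4,1) | p4:(5,4)->(5,5)->EXIT
Step 4: p0:(5,4)->(5,5)->EXIT | p1:(4,2)->(4,1) | p2:(3,3)->(4,3) | p3:(4,1)->(4,0)->EXIT | p4:escaped
Step 5: p0:escaped | p1:(4,1)->(4,0)->EXIT | p2:(4,3)->(5,3) | p3:escaped | p4:escaped
Step 6: p0:escaped | p1:escaped | p2:(5,3)->(5,4) | p3:escaped | p4:escaped
Step 7: p0:escaped | p1:escaped | p2:(5,4)->(5,5)->EXIT | p3:escaped | p4:escaped
Exit steps: [4, 5, 7, 4, 3]
First to escape: p4 at step 3

Answer: 4 3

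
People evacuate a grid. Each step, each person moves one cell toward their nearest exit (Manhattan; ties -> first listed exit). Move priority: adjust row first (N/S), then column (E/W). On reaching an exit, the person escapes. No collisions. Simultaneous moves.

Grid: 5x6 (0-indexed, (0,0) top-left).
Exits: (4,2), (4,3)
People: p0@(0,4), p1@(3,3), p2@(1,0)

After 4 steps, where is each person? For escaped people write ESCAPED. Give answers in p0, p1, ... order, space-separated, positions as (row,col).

Step 1: p0:(0,4)->(1,4) | p1:(3,3)->(4,3)->EXIT | p2:(1,0)->(2,0)
Step 2: p0:(1,4)->(2,4) | p1:escaped | p2:(2,0)->(3,0)
Step 3: p0:(2,4)->(3,4) | p1:escaped | p2:(3,0)->(4,0)
Step 4: p0:(3,4)->(4,4) | p1:escaped | p2:(4,0)->(4,1)

(4,4) ESCAPED (4,1)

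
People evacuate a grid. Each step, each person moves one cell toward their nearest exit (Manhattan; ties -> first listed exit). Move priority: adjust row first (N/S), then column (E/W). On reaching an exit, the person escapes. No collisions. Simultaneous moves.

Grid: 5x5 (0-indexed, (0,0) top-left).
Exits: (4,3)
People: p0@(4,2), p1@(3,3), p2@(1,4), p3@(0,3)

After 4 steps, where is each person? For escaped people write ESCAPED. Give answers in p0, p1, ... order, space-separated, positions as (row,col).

Step 1: p0:(4,2)->(4,3)->EXIT | p1:(3,3)->(4,3)->EXIT | p2:(1,4)->(2,4) | p3:(0,3)->(1,3)
Step 2: p0:escaped | p1:escaped | p2:(2,4)->(3,4) | p3:(1,3)->(2,3)
Step 3: p0:escaped | p1:escaped | p2:(3,4)->(4,4) | p3:(2,3)->(3,3)
Step 4: p0:escaped | p1:escaped | p2:(4,4)->(4,3)->EXIT | p3:(3,3)->(4,3)->EXIT

ESCAPED ESCAPED ESCAPED ESCAPED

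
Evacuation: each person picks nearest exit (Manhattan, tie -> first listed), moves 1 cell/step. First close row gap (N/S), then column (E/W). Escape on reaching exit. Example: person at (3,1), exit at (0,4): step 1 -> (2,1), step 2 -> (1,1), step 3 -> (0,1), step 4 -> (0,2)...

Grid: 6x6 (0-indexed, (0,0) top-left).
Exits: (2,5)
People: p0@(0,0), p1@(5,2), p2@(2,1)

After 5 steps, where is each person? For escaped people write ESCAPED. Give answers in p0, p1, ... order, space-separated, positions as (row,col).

Step 1: p0:(0,0)->(1,0) | p1:(5,2)->(4,2) | p2:(2,1)->(2,2)
Step 2: p0:(1,0)->(2,0) | p1:(4,2)->(3,2) | p2:(2,2)->(2,3)
Step 3: p0:(2,0)->(2,1) | p1:(3,2)->(2,2) | p2:(2,3)->(2,4)
Step 4: p0:(2,1)->(2,2) | p1:(2,2)->(2,3) | p2:(2,4)->(2,5)->EXIT
Step 5: p0:(2,2)->(2,3) | p1:(2,3)->(2,4) | p2:escaped

(2,3) (2,4) ESCAPED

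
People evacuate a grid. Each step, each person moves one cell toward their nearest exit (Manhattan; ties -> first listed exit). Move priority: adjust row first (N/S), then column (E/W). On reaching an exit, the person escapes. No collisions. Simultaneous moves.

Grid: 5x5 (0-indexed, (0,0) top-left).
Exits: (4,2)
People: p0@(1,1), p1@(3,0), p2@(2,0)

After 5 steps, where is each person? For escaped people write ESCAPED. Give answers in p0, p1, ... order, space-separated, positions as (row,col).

Step 1: p0:(1,1)->(2,1) | p1:(3,0)->(4,0) | p2:(2,0)->(3,0)
Step 2: p0:(2,1)->(3,1) | p1:(4,0)->(4,1) | p2:(3,0)->(4,0)
Step 3: p0:(3,1)->(4,1) | p1:(4,1)->(4,2)->EXIT | p2:(4,0)->(4,1)
Step 4: p0:(4,1)->(4,2)->EXIT | p1:escaped | p2:(4,1)->(4,2)->EXIT

ESCAPED ESCAPED ESCAPED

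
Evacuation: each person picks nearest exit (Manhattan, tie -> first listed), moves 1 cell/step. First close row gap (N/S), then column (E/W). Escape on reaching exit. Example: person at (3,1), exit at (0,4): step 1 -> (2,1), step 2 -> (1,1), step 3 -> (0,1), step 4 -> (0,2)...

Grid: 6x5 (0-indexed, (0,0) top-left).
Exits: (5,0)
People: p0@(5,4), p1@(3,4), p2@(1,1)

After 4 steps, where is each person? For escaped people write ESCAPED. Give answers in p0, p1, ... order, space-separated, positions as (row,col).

Step 1: p0:(5,4)->(5,3) | p1:(3,4)->(4,4) | p2:(1,1)->(2,1)
Step 2: p0:(5,3)->(5,2) | p1:(4,4)->(5,4) | p2:(2,1)->(3,1)
Step 3: p0:(5,2)->(5,1) | p1:(5,4)->(5,3) | p2:(3,1)->(4,1)
Step 4: p0:(5,1)->(5,0)->EXIT | p1:(5,3)->(5,2) | p2:(4,1)->(5,1)

ESCAPED (5,2) (5,1)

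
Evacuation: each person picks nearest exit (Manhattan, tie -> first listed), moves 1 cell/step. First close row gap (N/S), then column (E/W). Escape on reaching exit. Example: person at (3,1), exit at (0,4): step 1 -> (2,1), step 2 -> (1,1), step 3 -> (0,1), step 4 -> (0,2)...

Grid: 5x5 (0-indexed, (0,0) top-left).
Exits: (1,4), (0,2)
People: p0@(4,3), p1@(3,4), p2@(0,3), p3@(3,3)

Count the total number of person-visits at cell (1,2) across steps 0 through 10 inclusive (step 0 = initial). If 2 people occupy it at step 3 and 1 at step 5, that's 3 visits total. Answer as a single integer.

Step 0: p0@(4,3) p1@(3,4) p2@(0,3) p3@(3,3) -> at (1,2): 0 [-], cum=0
Step 1: p0@(3,3) p1@(2,4) p2@ESC p3@(2,3) -> at (1,2): 0 [-], cum=0
Step 2: p0@(2,3) p1@ESC p2@ESC p3@(1,3) -> at (1,2): 0 [-], cum=0
Step 3: p0@(1,3) p1@ESC p2@ESC p3@ESC -> at (1,2): 0 [-], cum=0
Step 4: p0@ESC p1@ESC p2@ESC p3@ESC -> at (1,2): 0 [-], cum=0
Total visits = 0

Answer: 0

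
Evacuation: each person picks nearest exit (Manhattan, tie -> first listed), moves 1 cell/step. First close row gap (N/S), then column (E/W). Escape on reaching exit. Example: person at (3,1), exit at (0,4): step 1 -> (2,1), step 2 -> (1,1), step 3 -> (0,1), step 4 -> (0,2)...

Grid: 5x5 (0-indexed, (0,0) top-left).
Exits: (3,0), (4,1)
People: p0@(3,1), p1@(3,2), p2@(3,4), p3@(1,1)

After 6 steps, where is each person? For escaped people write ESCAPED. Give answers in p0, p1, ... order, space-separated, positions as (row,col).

Step 1: p0:(3,1)->(3,0)->EXIT | p1:(3,2)->(3,1) | p2:(3,4)->(3,3) | p3:(1,1)->(2,1)
Step 2: p0:escaped | p1:(3,1)->(3,0)->EXIT | p2:(3,3)->(3,2) | p3:(2,1)->(3,1)
Step 3: p0:escaped | p1:escaped | p2:(3,2)->(3,1) | p3:(3,1)->(3,0)->EXIT
Step 4: p0:escaped | p1:escaped | p2:(3,1)->(3,0)->EXIT | p3:escaped

ESCAPED ESCAPED ESCAPED ESCAPED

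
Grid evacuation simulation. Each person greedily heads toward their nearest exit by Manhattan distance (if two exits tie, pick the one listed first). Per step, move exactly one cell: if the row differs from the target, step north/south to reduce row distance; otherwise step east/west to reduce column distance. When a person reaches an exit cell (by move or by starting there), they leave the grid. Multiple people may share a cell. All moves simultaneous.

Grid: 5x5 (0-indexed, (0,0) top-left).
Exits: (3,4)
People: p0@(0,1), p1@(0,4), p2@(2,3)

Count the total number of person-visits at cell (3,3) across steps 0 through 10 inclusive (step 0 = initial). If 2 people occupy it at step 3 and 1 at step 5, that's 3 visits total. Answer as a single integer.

Step 0: p0@(0,1) p1@(0,4) p2@(2,3) -> at (3,3): 0 [-], cum=0
Step 1: p0@(1,1) p1@(1,4) p2@(3,3) -> at (3,3): 1 [p2], cum=1
Step 2: p0@(2,1) p1@(2,4) p2@ESC -> at (3,3): 0 [-], cum=1
Step 3: p0@(3,1) p1@ESC p2@ESC -> at (3,3): 0 [-], cum=1
Step 4: p0@(3,2) p1@ESC p2@ESC -> at (3,3): 0 [-], cum=1
Step 5: p0@(3,3) p1@ESC p2@ESC -> at (3,3): 1 [p0], cum=2
Step 6: p0@ESC p1@ESC p2@ESC -> at (3,3): 0 [-], cum=2
Total visits = 2

Answer: 2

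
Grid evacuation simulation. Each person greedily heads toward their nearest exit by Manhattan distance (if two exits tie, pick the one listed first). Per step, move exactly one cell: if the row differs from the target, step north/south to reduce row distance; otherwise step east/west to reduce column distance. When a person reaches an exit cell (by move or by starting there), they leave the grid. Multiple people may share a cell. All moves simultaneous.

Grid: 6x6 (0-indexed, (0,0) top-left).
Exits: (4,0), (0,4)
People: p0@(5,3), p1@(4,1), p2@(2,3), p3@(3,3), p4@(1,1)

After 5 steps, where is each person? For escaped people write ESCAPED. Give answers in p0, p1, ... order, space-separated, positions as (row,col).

Step 1: p0:(5,3)->(4,3) | p1:(4,1)->(4,0)->EXIT | p2:(2,3)->(1,3) | p3:(3,3)->(4,3) | p4:(1,1)->(2,1)
Step 2: p0:(4,3)->(4,2) | p1:escaped | p2:(1,3)->(0,3) | p3:(4,3)->(4,2) | p4:(2,1)->(3,1)
Step 3: p0:(4,2)->(4,1) | p1:escaped | p2:(0,3)->(0,4)->EXIT | p3:(4,2)->(4,1) | p4:(3,1)->(4,1)
Step 4: p0:(4,1)->(4,0)->EXIT | p1:escaped | p2:escaped | p3:(4,1)->(4,0)->EXIT | p4:(4,1)->(4,0)->EXIT

ESCAPED ESCAPED ESCAPED ESCAPED ESCAPED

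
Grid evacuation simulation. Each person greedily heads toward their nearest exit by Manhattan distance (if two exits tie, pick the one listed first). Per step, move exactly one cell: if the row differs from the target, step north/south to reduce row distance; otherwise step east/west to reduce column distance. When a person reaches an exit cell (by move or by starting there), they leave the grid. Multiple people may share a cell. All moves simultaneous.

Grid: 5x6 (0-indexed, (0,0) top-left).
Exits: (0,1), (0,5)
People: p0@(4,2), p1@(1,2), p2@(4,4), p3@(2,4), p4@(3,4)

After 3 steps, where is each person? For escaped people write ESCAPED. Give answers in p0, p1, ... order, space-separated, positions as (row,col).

Step 1: p0:(4,2)->(3,2) | p1:(1,2)->(0,2) | p2:(4,4)->(3,4) | p3:(2,4)->(1,4) | p4:(3,4)->(2,4)
Step 2: p0:(3,2)->(2,2) | p1:(0,2)->(0,1)->EXIT | p2:(3,4)->(2,4) | p3:(1,4)->(0,4) | p4:(2,4)->(1,4)
Step 3: p0:(2,2)->(1,2) | p1:escaped | p2:(2,4)->(1,4) | p3:(0,4)->(0,5)->EXIT | p4:(1,4)->(0,4)

(1,2) ESCAPED (1,4) ESCAPED (0,4)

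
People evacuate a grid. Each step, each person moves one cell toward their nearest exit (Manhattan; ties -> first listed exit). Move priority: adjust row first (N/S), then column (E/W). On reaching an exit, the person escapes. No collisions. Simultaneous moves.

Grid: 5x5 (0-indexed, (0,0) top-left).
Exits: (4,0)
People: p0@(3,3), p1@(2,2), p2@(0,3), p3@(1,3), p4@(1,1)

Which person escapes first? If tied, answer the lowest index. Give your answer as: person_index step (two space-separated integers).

Step 1: p0:(3,3)->(4,3) | p1:(2,2)->(3,2) | p2:(0,3)->(1,3) | p3:(1,3)->(2,3) | p4:(1,1)->(2,1)
Step 2: p0:(4,3)->(4,2) | p1:(3,2)->(4,2) | p2:(1,3)->(2,3) | p3:(2,3)->(3,3) | p4:(2,1)->(3,1)
Step 3: p0:(4,2)->(4,1) | p1:(4,2)->(4,1) | p2:(2,3)->(3,3) | p3:(3,3)->(4,3) | p4:(3,1)->(4,1)
Step 4: p0:(4,1)->(4,0)->EXIT | p1:(4,1)->(4,0)->EXIT | p2:(3,3)->(4,3) | p3:(4,3)->(4,2) | p4:(4,1)->(4,0)->EXIT
Step 5: p0:escaped | p1:escaped | p2:(4,3)->(4,2) | p3:(4,2)->(4,1) | p4:escaped
Step 6: p0:escaped | p1:escaped | p2:(4,2)->(4,1) | p3:(4,1)->(4,0)->EXIT | p4:escaped
Step 7: p0:escaped | p1:escaped | p2:(4,1)->(4,0)->EXIT | p3:escaped | p4:escaped
Exit steps: [4, 4, 7, 6, 4]
First to escape: p0 at step 4

Answer: 0 4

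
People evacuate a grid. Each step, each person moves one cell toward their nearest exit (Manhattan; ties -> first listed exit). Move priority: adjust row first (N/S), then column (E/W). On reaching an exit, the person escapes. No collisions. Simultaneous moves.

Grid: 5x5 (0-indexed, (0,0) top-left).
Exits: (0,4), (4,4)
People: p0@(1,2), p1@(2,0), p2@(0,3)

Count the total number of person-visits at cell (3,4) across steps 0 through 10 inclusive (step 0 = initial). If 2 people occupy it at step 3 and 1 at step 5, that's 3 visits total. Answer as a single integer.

Answer: 0

Derivation:
Step 0: p0@(1,2) p1@(2,0) p2@(0,3) -> at (3,4): 0 [-], cum=0
Step 1: p0@(0,2) p1@(1,0) p2@ESC -> at (3,4): 0 [-], cum=0
Step 2: p0@(0,3) p1@(0,0) p2@ESC -> at (3,4): 0 [-], cum=0
Step 3: p0@ESC p1@(0,1) p2@ESC -> at (3,4): 0 [-], cum=0
Step 4: p0@ESC p1@(0,2) p2@ESC -> at (3,4): 0 [-], cum=0
Step 5: p0@ESC p1@(0,3) p2@ESC -> at (3,4): 0 [-], cum=0
Step 6: p0@ESC p1@ESC p2@ESC -> at (3,4): 0 [-], cum=0
Total visits = 0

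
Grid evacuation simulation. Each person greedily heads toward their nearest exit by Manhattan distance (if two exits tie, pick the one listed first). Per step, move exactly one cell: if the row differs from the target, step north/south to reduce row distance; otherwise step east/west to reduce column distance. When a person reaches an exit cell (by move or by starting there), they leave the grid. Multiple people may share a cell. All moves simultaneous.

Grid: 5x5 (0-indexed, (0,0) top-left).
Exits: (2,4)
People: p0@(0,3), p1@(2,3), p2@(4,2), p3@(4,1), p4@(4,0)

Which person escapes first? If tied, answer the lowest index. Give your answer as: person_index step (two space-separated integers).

Answer: 1 1

Derivation:
Step 1: p0:(0,3)->(1,3) | p1:(2,3)->(2,4)->EXIT | p2:(4,2)->(3,2) | p3:(4,1)->(3,1) | p4:(4,0)->(3,0)
Step 2: p0:(1,3)->(2,3) | p1:escaped | p2:(3,2)->(2,2) | p3:(3,1)->(2,1) | p4:(3,0)->(2,0)
Step 3: p0:(2,3)->(2,4)->EXIT | p1:escaped | p2:(2,2)->(2,3) | p3:(2,1)->(2,2) | p4:(2,0)->(2,1)
Step 4: p0:escaped | p1:escaped | p2:(2,3)->(2,4)->EXIT | p3:(2,2)->(2,3) | p4:(2,1)->(2,2)
Step 5: p0:escaped | p1:escaped | p2:escaped | p3:(2,3)->(2,4)->EXIT | p4:(2,2)->(2,3)
Step 6: p0:escaped | p1:escaped | p2:escaped | p3:escaped | p4:(2,3)->(2,4)->EXIT
Exit steps: [3, 1, 4, 5, 6]
First to escape: p1 at step 1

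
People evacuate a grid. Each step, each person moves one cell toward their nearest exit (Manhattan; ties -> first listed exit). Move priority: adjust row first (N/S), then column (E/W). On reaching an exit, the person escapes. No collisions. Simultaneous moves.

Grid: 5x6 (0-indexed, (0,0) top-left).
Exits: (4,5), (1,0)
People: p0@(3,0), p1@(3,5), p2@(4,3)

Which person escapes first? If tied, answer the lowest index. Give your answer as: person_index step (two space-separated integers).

Answer: 1 1

Derivation:
Step 1: p0:(3,0)->(2,0) | p1:(3,5)->(4,5)->EXIT | p2:(4,3)->(4,4)
Step 2: p0:(2,0)->(1,0)->EXIT | p1:escaped | p2:(4,4)->(4,5)->EXIT
Exit steps: [2, 1, 2]
First to escape: p1 at step 1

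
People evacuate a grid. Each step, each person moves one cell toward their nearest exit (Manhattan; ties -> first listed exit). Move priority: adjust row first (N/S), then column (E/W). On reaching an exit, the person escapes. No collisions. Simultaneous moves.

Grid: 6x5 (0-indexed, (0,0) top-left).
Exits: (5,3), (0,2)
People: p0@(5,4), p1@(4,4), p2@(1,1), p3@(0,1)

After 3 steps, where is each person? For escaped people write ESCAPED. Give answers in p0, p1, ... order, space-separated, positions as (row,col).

Step 1: p0:(5,4)->(5,3)->EXIT | p1:(4,4)->(5,4) | p2:(1,1)->(0,1) | p3:(0,1)->(0,2)->EXIT
Step 2: p0:escaped | p1:(5,4)->(5,3)->EXIT | p2:(0,1)->(0,2)->EXIT | p3:escaped

ESCAPED ESCAPED ESCAPED ESCAPED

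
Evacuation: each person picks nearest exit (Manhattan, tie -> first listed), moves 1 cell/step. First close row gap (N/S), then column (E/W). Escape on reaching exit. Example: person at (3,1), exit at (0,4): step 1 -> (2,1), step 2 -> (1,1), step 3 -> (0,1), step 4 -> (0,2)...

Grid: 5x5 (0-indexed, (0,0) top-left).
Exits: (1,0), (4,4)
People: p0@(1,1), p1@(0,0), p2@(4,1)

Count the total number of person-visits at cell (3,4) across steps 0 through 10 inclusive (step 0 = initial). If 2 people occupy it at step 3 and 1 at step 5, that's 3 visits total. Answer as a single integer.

Step 0: p0@(1,1) p1@(0,0) p2@(4,1) -> at (3,4): 0 [-], cum=0
Step 1: p0@ESC p1@ESC p2@(4,2) -> at (3,4): 0 [-], cum=0
Step 2: p0@ESC p1@ESC p2@(4,3) -> at (3,4): 0 [-], cum=0
Step 3: p0@ESC p1@ESC p2@ESC -> at (3,4): 0 [-], cum=0
Total visits = 0

Answer: 0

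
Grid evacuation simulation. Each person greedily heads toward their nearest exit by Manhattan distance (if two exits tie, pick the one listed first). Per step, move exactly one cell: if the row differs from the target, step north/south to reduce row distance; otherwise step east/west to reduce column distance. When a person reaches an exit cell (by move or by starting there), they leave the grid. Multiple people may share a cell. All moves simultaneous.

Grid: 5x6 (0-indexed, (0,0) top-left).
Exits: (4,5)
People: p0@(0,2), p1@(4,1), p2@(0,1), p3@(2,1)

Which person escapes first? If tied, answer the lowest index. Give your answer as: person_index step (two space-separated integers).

Step 1: p0:(0,2)->(1,2) | p1:(4,1)->(4,2) | p2:(0,1)->(1,1) | p3:(2,1)->(3,1)
Step 2: p0:(1,2)->(2,2) | p1:(4,2)->(4,3) | p2:(1,1)->(2,1) | p3:(3,1)->(4,1)
Step 3: p0:(2,2)->(3,2) | p1:(4,3)->(4,4) | p2:(2,1)->(3,1) | p3:(4,1)->(4,2)
Step 4: p0:(3,2)->(4,2) | p1:(4,4)->(4,5)->EXIT | p2:(3,1)->(4,1) | p3:(4,2)->(4,3)
Step 5: p0:(4,2)->(4,3) | p1:escaped | p2:(4,1)->(4,2) | p3:(4,3)->(4,4)
Step 6: p0:(4,3)->(4,4) | p1:escaped | p2:(4,2)->(4,3) | p3:(4,4)->(4,5)->EXIT
Step 7: p0:(4,4)->(4,5)->EXIT | p1:escaped | p2:(4,3)->(4,4) | p3:escaped
Step 8: p0:escaped | p1:escaped | p2:(4,4)->(4,5)->EXIT | p3:escaped
Exit steps: [7, 4, 8, 6]
First to escape: p1 at step 4

Answer: 1 4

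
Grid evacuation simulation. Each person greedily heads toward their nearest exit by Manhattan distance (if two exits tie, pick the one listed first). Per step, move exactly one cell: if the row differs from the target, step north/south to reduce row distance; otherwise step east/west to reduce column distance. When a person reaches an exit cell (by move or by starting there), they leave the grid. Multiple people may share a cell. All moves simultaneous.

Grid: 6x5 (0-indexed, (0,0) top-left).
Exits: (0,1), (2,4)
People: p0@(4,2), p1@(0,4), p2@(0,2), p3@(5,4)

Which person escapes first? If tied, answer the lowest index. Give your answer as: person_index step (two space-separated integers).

Step 1: p0:(4,2)->(3,2) | p1:(0,4)->(1,4) | p2:(0,2)->(0,1)->EXIT | p3:(5,4)->(4,4)
Step 2: p0:(3,2)->(2,2) | p1:(1,4)->(2,4)->EXIT | p2:escaped | p3:(4,4)->(3,4)
Step 3: p0:(2,2)->(2,3) | p1:escaped | p2:escaped | p3:(3,4)->(2,4)->EXIT
Step 4: p0:(2,3)->(2,4)->EXIT | p1:escaped | p2:escaped | p3:escaped
Exit steps: [4, 2, 1, 3]
First to escape: p2 at step 1

Answer: 2 1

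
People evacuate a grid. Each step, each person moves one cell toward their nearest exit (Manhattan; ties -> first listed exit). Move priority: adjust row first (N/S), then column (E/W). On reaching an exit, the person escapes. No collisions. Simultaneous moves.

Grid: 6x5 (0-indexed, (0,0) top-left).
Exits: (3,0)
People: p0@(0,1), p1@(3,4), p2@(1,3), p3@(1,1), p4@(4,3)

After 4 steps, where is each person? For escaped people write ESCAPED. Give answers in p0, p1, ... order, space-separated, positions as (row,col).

Step 1: p0:(0,1)->(1,1) | p1:(3,4)->(3,3) | p2:(1,3)->(2,3) | p3:(1,1)->(2,1) | p4:(4,3)->(3,3)
Step 2: p0:(1,1)->(2,1) | p1:(3,3)->(3,2) | p2:(2,3)->(3,3) | p3:(2,1)->(3,1) | p4:(3,3)->(3,2)
Step 3: p0:(2,1)->(3,1) | p1:(3,2)->(3,1) | p2:(3,3)->(3,2) | p3:(3,1)->(3,0)->EXIT | p4:(3,2)->(3,1)
Step 4: p0:(3,1)->(3,0)->EXIT | p1:(3,1)->(3,0)->EXIT | p2:(3,2)->(3,1) | p3:escaped | p4:(3,1)->(3,0)->EXIT

ESCAPED ESCAPED (3,1) ESCAPED ESCAPED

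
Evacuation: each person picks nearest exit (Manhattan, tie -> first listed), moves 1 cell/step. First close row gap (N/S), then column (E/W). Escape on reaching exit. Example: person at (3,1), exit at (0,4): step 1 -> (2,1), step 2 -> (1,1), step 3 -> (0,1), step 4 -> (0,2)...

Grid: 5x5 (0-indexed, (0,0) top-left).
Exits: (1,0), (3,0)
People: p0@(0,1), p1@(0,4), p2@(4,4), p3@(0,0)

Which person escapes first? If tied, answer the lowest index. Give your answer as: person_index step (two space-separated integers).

Answer: 3 1

Derivation:
Step 1: p0:(0,1)->(1,1) | p1:(0,4)->(1,4) | p2:(4,4)->(3,4) | p3:(0,0)->(1,0)->EXIT
Step 2: p0:(1,1)->(1,0)->EXIT | p1:(1,4)->(1,3) | p2:(3,4)->(3,3) | p3:escaped
Step 3: p0:escaped | p1:(1,3)->(1,2) | p2:(3,3)->(3,2) | p3:escaped
Step 4: p0:escaped | p1:(1,2)->(1,1) | p2:(3,2)->(3,1) | p3:escaped
Step 5: p0:escaped | p1:(1,1)->(1,0)->EXIT | p2:(3,1)->(3,0)->EXIT | p3:escaped
Exit steps: [2, 5, 5, 1]
First to escape: p3 at step 1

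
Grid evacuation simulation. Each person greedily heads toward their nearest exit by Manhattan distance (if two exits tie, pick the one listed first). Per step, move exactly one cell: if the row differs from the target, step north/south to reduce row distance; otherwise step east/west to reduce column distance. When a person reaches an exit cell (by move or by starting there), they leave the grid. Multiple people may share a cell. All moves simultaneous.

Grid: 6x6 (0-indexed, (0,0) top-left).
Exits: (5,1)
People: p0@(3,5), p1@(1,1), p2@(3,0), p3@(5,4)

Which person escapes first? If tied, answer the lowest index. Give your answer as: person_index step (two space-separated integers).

Step 1: p0:(3,5)->(4,5) | p1:(1,1)->(2,1) | p2:(3,0)->(4,0) | p3:(5,4)->(5,3)
Step 2: p0:(4,5)->(5,5) | p1:(2,1)->(3,1) | p2:(4,0)->(5,0) | p3:(5,3)->(5,2)
Step 3: p0:(5,5)->(5,4) | p1:(3,1)->(4,1) | p2:(5,0)->(5,1)->EXIT | p3:(5,2)->(5,1)->EXIT
Step 4: p0:(5,4)->(5,3) | p1:(4,1)->(5,1)->EXIT | p2:escaped | p3:escaped
Step 5: p0:(5,3)->(5,2) | p1:escaped | p2:escaped | p3:escaped
Step 6: p0:(5,2)->(5,1)->EXIT | p1:escaped | p2:escaped | p3:escaped
Exit steps: [6, 4, 3, 3]
First to escape: p2 at step 3

Answer: 2 3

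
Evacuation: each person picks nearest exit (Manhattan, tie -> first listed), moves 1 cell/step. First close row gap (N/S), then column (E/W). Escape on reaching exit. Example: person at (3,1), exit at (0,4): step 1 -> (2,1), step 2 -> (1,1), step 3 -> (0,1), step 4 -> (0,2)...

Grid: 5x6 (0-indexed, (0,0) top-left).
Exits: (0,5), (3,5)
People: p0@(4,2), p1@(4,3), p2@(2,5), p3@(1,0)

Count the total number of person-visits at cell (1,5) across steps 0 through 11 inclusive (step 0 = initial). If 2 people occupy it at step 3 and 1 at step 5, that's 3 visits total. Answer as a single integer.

Answer: 0

Derivation:
Step 0: p0@(4,2) p1@(4,3) p2@(2,5) p3@(1,0) -> at (1,5): 0 [-], cum=0
Step 1: p0@(3,2) p1@(3,3) p2@ESC p3@(0,0) -> at (1,5): 0 [-], cum=0
Step 2: p0@(3,3) p1@(3,4) p2@ESC p3@(0,1) -> at (1,5): 0 [-], cum=0
Step 3: p0@(3,4) p1@ESC p2@ESC p3@(0,2) -> at (1,5): 0 [-], cum=0
Step 4: p0@ESC p1@ESC p2@ESC p3@(0,3) -> at (1,5): 0 [-], cum=0
Step 5: p0@ESC p1@ESC p2@ESC p3@(0,4) -> at (1,5): 0 [-], cum=0
Step 6: p0@ESC p1@ESC p2@ESC p3@ESC -> at (1,5): 0 [-], cum=0
Total visits = 0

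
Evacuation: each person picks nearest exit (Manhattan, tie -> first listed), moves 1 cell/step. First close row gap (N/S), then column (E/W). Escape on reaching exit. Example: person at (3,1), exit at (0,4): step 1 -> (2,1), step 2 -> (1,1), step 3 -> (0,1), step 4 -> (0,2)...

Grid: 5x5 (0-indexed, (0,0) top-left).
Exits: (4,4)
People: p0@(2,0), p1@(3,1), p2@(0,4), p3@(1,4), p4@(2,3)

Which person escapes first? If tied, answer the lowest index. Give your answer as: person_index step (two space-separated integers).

Step 1: p0:(2,0)->(3,0) | p1:(3,1)->(4,1) | p2:(0,4)->(1,4) | p3:(1,4)->(2,4) | p4:(2,3)->(3,3)
Step 2: p0:(3,0)->(4,0) | p1:(4,1)->(4,2) | p2:(1,4)->(2,4) | p3:(2,4)->(3,4) | p4:(3,3)->(4,3)
Step 3: p0:(4,0)->(4,1) | p1:(4,2)->(4,3) | p2:(2,4)->(3,4) | p3:(3,4)->(4,4)->EXIT | p4:(4,3)->(4,4)->EXIT
Step 4: p0:(4,1)->(4,2) | p1:(4,3)->(4,4)->EXIT | p2:(3,4)->(4,4)->EXIT | p3:escaped | p4:escaped
Step 5: p0:(4,2)->(4,3) | p1:escaped | p2:escaped | p3:escaped | p4:escaped
Step 6: p0:(4,3)->(4,4)->EXIT | p1:escaped | p2:escaped | p3:escaped | p4:escaped
Exit steps: [6, 4, 4, 3, 3]
First to escape: p3 at step 3

Answer: 3 3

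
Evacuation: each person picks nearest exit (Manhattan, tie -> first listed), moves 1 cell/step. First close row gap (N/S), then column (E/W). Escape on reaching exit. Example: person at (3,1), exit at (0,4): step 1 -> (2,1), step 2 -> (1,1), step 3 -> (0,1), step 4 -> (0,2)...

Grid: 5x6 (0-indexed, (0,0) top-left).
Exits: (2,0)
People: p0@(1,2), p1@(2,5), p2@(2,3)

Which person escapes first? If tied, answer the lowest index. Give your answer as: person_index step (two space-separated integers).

Answer: 0 3

Derivation:
Step 1: p0:(1,2)->(2,2) | p1:(2,5)->(2,4) | p2:(2,3)->(2,2)
Step 2: p0:(2,2)->(2,1) | p1:(2,4)->(2,3) | p2:(2,2)->(2,1)
Step 3: p0:(2,1)->(2,0)->EXIT | p1:(2,3)->(2,2) | p2:(2,1)->(2,0)->EXIT
Step 4: p0:escaped | p1:(2,2)->(2,1) | p2:escaped
Step 5: p0:escaped | p1:(2,1)->(2,0)->EXIT | p2:escaped
Exit steps: [3, 5, 3]
First to escape: p0 at step 3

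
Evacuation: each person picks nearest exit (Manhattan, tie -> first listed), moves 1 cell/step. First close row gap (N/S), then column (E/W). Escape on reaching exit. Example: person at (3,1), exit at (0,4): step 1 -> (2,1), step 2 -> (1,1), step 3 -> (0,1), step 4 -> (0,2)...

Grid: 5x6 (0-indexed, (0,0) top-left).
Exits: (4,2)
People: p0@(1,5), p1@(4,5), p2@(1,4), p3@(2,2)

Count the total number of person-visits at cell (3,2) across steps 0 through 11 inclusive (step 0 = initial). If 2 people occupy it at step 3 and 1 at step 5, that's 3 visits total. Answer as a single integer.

Step 0: p0@(1,5) p1@(4,5) p2@(1,4) p3@(2,2) -> at (3,2): 0 [-], cum=0
Step 1: p0@(2,5) p1@(4,4) p2@(2,4) p3@(3,2) -> at (3,2): 1 [p3], cum=1
Step 2: p0@(3,5) p1@(4,3) p2@(3,4) p3@ESC -> at (3,2): 0 [-], cum=1
Step 3: p0@(4,5) p1@ESC p2@(4,4) p3@ESC -> at (3,2): 0 [-], cum=1
Step 4: p0@(4,4) p1@ESC p2@(4,3) p3@ESC -> at (3,2): 0 [-], cum=1
Step 5: p0@(4,3) p1@ESC p2@ESC p3@ESC -> at (3,2): 0 [-], cum=1
Step 6: p0@ESC p1@ESC p2@ESC p3@ESC -> at (3,2): 0 [-], cum=1
Total visits = 1

Answer: 1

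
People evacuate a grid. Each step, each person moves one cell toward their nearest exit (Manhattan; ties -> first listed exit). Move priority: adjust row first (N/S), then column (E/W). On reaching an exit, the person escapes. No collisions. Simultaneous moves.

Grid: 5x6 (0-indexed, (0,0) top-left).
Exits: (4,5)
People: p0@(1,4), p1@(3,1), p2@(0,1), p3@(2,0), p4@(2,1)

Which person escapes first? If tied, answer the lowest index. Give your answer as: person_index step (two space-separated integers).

Step 1: p0:(1,4)->(2,4) | p1:(3,1)->(4,1) | p2:(0,1)->(1,1) | p3:(2,0)->(3,0) | p4:(2,1)->(3,1)
Step 2: p0:(2,4)->(3,4) | p1:(4,1)->(4,2) | p2:(1,1)->(2,1) | p3:(3,0)->(4,0) | p4:(3,1)->(4,1)
Step 3: p0:(3,4)->(4,4) | p1:(4,2)->(4,3) | p2:(2,1)->(3,1) | p3:(4,0)->(4,1) | p4:(4,1)->(4,2)
Step 4: p0:(4,4)->(4,5)->EXIT | p1:(4,3)->(4,4) | p2:(3,1)->(4,1) | p3:(4,1)->(4,2) | p4:(4,2)->(4,3)
Step 5: p0:escaped | p1:(4,4)->(4,5)->EXIT | p2:(4,1)->(4,2) | p3:(4,2)->(4,3) | p4:(4,3)->(4,4)
Step 6: p0:escaped | p1:escaped | p2:(4,2)->(4,3) | p3:(4,3)->(4,4) | p4:(4,4)->(4,5)->EXIT
Step 7: p0:escaped | p1:escaped | p2:(4,3)->(4,4) | p3:(4,4)->(4,5)->EXIT | p4:escaped
Step 8: p0:escaped | p1:escaped | p2:(4,4)->(4,5)->EXIT | p3:escaped | p4:escaped
Exit steps: [4, 5, 8, 7, 6]
First to escape: p0 at step 4

Answer: 0 4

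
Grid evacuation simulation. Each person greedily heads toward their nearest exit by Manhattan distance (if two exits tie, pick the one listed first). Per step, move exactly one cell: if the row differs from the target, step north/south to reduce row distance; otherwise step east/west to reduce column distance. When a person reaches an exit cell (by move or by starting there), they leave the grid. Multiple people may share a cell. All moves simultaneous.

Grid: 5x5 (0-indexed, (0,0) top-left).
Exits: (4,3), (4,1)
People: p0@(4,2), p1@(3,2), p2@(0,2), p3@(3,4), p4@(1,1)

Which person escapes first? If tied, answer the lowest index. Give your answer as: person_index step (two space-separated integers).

Step 1: p0:(4,2)->(4,3)->EXIT | p1:(3,2)->(4,2) | p2:(0,2)->(1,2) | p3:(3,4)->(4,4) | p4:(1,1)->(2,1)
Step 2: p0:escaped | p1:(4,2)->(4,3)->EXIT | p2:(1,2)->(2,2) | p3:(4,4)->(4,3)->EXIT | p4:(2,1)->(3,1)
Step 3: p0:escaped | p1:escaped | p2:(2,2)->(3,2) | p3:escaped | p4:(3,1)->(4,1)->EXIT
Step 4: p0:escaped | p1:escaped | p2:(3,2)->(4,2) | p3:escaped | p4:escaped
Step 5: p0:escaped | p1:escaped | p2:(4,2)->(4,3)->EXIT | p3:escaped | p4:escaped
Exit steps: [1, 2, 5, 2, 3]
First to escape: p0 at step 1

Answer: 0 1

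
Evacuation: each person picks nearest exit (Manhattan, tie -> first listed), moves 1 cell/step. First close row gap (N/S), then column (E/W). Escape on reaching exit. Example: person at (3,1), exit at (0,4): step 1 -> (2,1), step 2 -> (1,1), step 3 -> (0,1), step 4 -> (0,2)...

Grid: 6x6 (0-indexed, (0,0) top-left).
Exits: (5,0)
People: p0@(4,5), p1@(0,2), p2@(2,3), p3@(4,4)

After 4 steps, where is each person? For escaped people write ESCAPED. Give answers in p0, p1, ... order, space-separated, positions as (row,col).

Step 1: p0:(4,5)->(5,5) | p1:(0,2)->(1,2) | p2:(2,3)->(3,3) | p3:(4,4)->(5,4)
Step 2: p0:(5,5)->(5,4) | p1:(1,2)->(2,2) | p2:(3,3)->(4,3) | p3:(5,4)->(5,3)
Step 3: p0:(5,4)->(5,3) | p1:(2,2)->(3,2) | p2:(4,3)->(5,3) | p3:(5,3)->(5,2)
Step 4: p0:(5,3)->(5,2) | p1:(3,2)->(4,2) | p2:(5,3)->(5,2) | p3:(5,2)->(5,1)

(5,2) (4,2) (5,2) (5,1)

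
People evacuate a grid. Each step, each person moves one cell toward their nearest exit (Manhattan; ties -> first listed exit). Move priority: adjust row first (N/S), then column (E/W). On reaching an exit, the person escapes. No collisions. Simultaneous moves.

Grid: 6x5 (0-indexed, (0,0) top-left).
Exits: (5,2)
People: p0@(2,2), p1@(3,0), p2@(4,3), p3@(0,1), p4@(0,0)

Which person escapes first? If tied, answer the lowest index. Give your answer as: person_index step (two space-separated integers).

Step 1: p0:(2,2)->(3,2) | p1:(3,0)->(4,0) | p2:(4,3)->(5,3) | p3:(0,1)->(1,1) | p4:(0,0)->(1,0)
Step 2: p0:(3,2)->(4,2) | p1:(4,0)->(5,0) | p2:(5,3)->(5,2)->EXIT | p3:(1,1)->(2,1) | p4:(1,0)->(2,0)
Step 3: p0:(4,2)->(5,2)->EXIT | p1:(5,0)->(5,1) | p2:escaped | p3:(2,1)->(3,1) | p4:(2,0)->(3,0)
Step 4: p0:escaped | p1:(5,1)->(5,2)->EXIT | p2:escaped | p3:(3,1)->(4,1) | p4:(3,0)->(4,0)
Step 5: p0:escaped | p1:escaped | p2:escaped | p3:(4,1)->(5,1) | p4:(4,0)->(5,0)
Step 6: p0:escaped | p1:escaped | p2:escaped | p3:(5,1)->(5,2)->EXIT | p4:(5,0)->(5,1)
Step 7: p0:escaped | p1:escaped | p2:escaped | p3:escaped | p4:(5,1)->(5,2)->EXIT
Exit steps: [3, 4, 2, 6, 7]
First to escape: p2 at step 2

Answer: 2 2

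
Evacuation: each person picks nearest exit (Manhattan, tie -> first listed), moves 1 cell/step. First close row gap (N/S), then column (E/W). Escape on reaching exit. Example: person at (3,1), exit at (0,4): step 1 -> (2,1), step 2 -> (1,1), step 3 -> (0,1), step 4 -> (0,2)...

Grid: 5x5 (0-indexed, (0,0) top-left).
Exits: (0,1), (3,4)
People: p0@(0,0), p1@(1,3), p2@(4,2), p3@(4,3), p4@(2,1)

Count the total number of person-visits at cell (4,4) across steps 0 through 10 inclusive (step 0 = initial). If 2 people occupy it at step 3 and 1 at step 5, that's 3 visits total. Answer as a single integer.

Step 0: p0@(0,0) p1@(1,3) p2@(4,2) p3@(4,3) p4@(2,1) -> at (4,4): 0 [-], cum=0
Step 1: p0@ESC p1@(0,3) p2@(3,2) p3@(3,3) p4@(1,1) -> at (4,4): 0 [-], cum=0
Step 2: p0@ESC p1@(0,2) p2@(3,3) p3@ESC p4@ESC -> at (4,4): 0 [-], cum=0
Step 3: p0@ESC p1@ESC p2@ESC p3@ESC p4@ESC -> at (4,4): 0 [-], cum=0
Total visits = 0

Answer: 0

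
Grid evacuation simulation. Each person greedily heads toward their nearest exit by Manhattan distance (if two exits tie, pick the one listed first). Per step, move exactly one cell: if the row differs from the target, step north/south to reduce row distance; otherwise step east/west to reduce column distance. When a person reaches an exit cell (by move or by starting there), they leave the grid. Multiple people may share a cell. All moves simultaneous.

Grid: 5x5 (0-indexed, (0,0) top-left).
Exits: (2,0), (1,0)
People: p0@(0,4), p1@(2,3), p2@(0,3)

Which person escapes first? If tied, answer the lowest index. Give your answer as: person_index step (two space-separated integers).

Step 1: p0:(0,4)->(1,4) | p1:(2,3)->(2,2) | p2:(0,3)->(1,3)
Step 2: p0:(1,4)->(1,3) | p1:(2,2)->(2,1) | p2:(1,3)->(1,2)
Step 3: p0:(1,3)->(1,2) | p1:(2,1)->(2,0)->EXIT | p2:(1,2)->(1,1)
Step 4: p0:(1,2)->(1,1) | p1:escaped | p2:(1,1)->(1,0)->EXIT
Step 5: p0:(1,1)->(1,0)->EXIT | p1:escaped | p2:escaped
Exit steps: [5, 3, 4]
First to escape: p1 at step 3

Answer: 1 3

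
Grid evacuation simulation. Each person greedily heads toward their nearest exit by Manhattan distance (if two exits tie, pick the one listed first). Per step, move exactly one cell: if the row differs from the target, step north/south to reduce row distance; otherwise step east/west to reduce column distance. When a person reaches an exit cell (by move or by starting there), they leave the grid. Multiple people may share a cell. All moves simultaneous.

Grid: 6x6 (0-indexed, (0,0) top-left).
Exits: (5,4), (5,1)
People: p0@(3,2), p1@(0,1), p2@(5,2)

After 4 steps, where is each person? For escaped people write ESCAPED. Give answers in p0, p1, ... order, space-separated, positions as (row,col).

Step 1: p0:(3,2)->(4,2) | p1:(0,1)->(1,1) | p2:(5,2)->(5,1)->EXIT
Step 2: p0:(4,2)->(5,2) | p1:(1,1)->(2,1) | p2:escaped
Step 3: p0:(5,2)->(5,1)->EXIT | p1:(2,1)->(3,1) | p2:escaped
Step 4: p0:escaped | p1:(3,1)->(4,1) | p2:escaped

ESCAPED (4,1) ESCAPED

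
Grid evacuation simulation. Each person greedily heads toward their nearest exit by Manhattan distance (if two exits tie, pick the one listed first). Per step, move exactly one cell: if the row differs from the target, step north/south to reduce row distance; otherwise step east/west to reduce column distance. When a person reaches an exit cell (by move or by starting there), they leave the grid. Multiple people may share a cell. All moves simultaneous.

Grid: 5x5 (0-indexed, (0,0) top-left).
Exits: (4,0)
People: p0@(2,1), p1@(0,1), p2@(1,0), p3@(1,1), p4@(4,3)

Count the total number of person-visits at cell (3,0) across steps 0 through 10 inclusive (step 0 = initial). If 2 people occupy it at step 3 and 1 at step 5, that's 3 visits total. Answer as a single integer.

Step 0: p0@(2,1) p1@(0,1) p2@(1,0) p3@(1,1) p4@(4,3) -> at (3,0): 0 [-], cum=0
Step 1: p0@(3,1) p1@(1,1) p2@(2,0) p3@(2,1) p4@(4,2) -> at (3,0): 0 [-], cum=0
Step 2: p0@(4,1) p1@(2,1) p2@(3,0) p3@(3,1) p4@(4,1) -> at (3,0): 1 [p2], cum=1
Step 3: p0@ESC p1@(3,1) p2@ESC p3@(4,1) p4@ESC -> at (3,0): 0 [-], cum=1
Step 4: p0@ESC p1@(4,1) p2@ESC p3@ESC p4@ESC -> at (3,0): 0 [-], cum=1
Step 5: p0@ESC p1@ESC p2@ESC p3@ESC p4@ESC -> at (3,0): 0 [-], cum=1
Total visits = 1

Answer: 1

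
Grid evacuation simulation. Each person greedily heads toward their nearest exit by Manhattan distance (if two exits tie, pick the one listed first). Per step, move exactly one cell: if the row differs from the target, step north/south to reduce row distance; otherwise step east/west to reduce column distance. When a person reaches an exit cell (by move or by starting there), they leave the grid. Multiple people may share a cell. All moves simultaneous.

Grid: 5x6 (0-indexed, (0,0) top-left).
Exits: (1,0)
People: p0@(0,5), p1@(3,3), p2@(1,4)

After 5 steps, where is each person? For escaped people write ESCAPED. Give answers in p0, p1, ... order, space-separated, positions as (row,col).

Step 1: p0:(0,5)->(1,5) | p1:(3,3)->(2,3) | p2:(1,4)->(1,3)
Step 2: p0:(1,5)->(1,4) | p1:(2,3)->(1,3) | p2:(1,3)->(1,2)
Step 3: p0:(1,4)->(1,3) | p1:(1,3)->(1,2) | p2:(1,2)->(1,1)
Step 4: p0:(1,3)->(1,2) | p1:(1,2)->(1,1) | p2:(1,1)->(1,0)->EXIT
Step 5: p0:(1,2)->(1,1) | p1:(1,1)->(1,0)->EXIT | p2:escaped

(1,1) ESCAPED ESCAPED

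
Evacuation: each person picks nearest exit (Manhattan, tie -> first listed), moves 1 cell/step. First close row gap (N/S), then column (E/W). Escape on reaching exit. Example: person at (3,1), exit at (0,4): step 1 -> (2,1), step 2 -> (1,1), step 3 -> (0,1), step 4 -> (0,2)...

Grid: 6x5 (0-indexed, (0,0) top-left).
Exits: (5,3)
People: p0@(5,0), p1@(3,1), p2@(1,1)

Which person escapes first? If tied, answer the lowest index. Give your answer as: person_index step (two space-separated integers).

Step 1: p0:(5,0)->(5,1) | p1:(3,1)->(4,1) | p2:(1,1)->(2,1)
Step 2: p0:(5,1)->(5,2) | p1:(4,1)->(5,1) | p2:(2,1)->(3,1)
Step 3: p0:(5,2)->(5,3)->EXIT | p1:(5,1)->(5,2) | p2:(3,1)->(4,1)
Step 4: p0:escaped | p1:(5,2)->(5,3)->EXIT | p2:(4,1)->(5,1)
Step 5: p0:escaped | p1:escaped | p2:(5,1)->(5,2)
Step 6: p0:escaped | p1:escaped | p2:(5,2)->(5,3)->EXIT
Exit steps: [3, 4, 6]
First to escape: p0 at step 3

Answer: 0 3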